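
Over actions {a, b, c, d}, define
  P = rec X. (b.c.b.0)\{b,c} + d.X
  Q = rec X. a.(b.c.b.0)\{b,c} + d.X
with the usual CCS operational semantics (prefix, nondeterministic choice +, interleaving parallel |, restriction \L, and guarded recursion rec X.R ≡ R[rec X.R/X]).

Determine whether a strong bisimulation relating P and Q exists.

P's transition system — 1 states:
  m0 = rec X. (b.c.b.0)\{b,c} + d.X has moves —d→ m0
Q's transition system — 2 states:
  n0 = rec X. a.(b.c.b.0)\{b,c} + d.X has moves —a→ n1, —d→ n0
  n1 = (b.c.b.0)\{b,c} has moves (no moves)
Partition-refinement fixed point:
  B0 = {m0}
  B1 = {n0}
  B2 = {n1}
m0 ∈ B0, n0 ∈ B1 → different blocks

P ≁ Q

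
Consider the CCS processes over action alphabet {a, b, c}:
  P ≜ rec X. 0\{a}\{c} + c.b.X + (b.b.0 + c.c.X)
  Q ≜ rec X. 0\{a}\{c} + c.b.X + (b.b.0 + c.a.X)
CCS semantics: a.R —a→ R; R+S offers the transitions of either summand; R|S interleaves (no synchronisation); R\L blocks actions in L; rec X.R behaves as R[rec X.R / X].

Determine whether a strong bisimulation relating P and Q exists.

not bisimilar

Reachable graph of P (5 states):
  m0 = rec X. 0\{a}\{c} + c.b.X + (b.b.0 + c.c.X) :: -b-> m1, -c-> m2, -c-> m3
  m1 = b.0 :: -b-> m4
  m2 = b.(rec X. 0\{a}\{c} + c.b.X + (b.b.0 + c.c.X)) :: -b-> m0
  m3 = c.(rec X. 0\{a}\{c} + c.b.X + (b.b.0 + c.c.X)) :: -c-> m0
  m4 = 0 :: stopped
Reachable graph of Q (5 states):
  n0 = rec X. 0\{a}\{c} + c.b.X + (b.b.0 + c.a.X) :: -b-> n1, -c-> n2, -c-> n3
  n1 = b.0 :: -b-> n4
  n2 = a.(rec X. 0\{a}\{c} + c.b.X + (b.b.0 + c.a.X)) :: -a-> n0
  n3 = b.(rec X. 0\{a}\{c} + c.b.X + (b.b.0 + c.a.X)) :: -b-> n0
  n4 = 0 :: stopped
Coarsest stable partition (strong bisimilarity classes):
  B0 = {m0}
  B1 = {m3}
  B2 = {m1, n1}
  B3 = {m4, n4}
  B4 = {m2}
  B5 = {n0}
  B6 = {n2}
  B7 = {n3}
m0 ∈ B0, n0 ∈ B5 → different blocks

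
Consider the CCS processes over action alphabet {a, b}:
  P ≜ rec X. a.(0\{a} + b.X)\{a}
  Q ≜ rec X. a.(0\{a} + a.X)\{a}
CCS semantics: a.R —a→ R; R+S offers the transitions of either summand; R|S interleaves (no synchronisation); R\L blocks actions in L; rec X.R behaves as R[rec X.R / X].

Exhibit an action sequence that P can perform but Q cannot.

ab

Reachable graph of P (3 states):
  m0 = rec X. a.(0\{a} + b.X)\{a} has moves —a→ m1
  m1 = (0\{a} + b.(rec X. a.(0\{a} + b.X)\{a}))\{a} has moves —b→ m2
  m2 = (rec X. a.(0\{a} + b.X)\{a})\{a} has moves stopped
Reachable graph of Q (2 states):
  n0 = rec X. a.(0\{a} + a.X)\{a} has moves —a→ n1
  n1 = (0\{a} + a.(rec X. a.(0\{a} + a.X)\{a}))\{a} has moves stopped
Run σ = ⟨ab⟩ on P: start {m0}
  after a @ step 1: {m1}
  after b @ step 2: {m2}
  P completes σ.
Run σ = ⟨ab⟩ on Q: start {n0}
  after a @ step 1: {n1}
  after b @ step 2: ∅  — Q cannot continue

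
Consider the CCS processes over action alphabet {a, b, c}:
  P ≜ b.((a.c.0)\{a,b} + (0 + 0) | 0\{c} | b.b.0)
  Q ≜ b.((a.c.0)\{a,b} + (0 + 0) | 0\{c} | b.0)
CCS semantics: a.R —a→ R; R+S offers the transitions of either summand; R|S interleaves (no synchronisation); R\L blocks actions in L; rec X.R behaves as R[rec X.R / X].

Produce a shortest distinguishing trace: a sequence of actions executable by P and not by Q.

P's transition system — 4 states:
  p0 = b.((a.c.0)\{a,b} + (0 + 0) | 0\{c} | b.b.0) → -b-> p1
  p1 = (a.c.0)\{a,b} + (0 + 0) | 0\{c} | b.b.0 → -b-> p2
  p2 = (0 + 0) | 0\{c} | b.0 → -b-> p3
  p3 = (0 + 0) | 0\{c} | 0 → deadlocked
Q's transition system — 3 states:
  q0 = b.((a.c.0)\{a,b} + (0 + 0) | 0\{c} | b.0) → -b-> q1
  q1 = (a.c.0)\{a,b} + (0 + 0) | 0\{c} | b.0 → -b-> q2
  q2 = (0 + 0) | 0\{c} | 0 → deadlocked
Executing bbb from P (initial set {p0}):
  after b @ step 1: {p1}
  after b @ step 2: {p2}
  after b @ step 3: {p3}
  — P admits the full trace.
Executing bbb from Q (initial set {q0}):
  after b @ step 1: {q1}
  after b @ step 2: {q2}
  after b @ step 3: no successor for Q

bbb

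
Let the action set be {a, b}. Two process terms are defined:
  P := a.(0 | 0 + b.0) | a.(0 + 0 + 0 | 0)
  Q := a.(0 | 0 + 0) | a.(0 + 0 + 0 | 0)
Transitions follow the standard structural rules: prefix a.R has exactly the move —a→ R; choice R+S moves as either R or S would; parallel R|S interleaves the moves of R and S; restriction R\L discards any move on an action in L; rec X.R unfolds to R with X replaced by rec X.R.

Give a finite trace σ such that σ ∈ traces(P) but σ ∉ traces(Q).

ab

LTS(P): 6 reachable states
  m0 = a.(0 | 0 + b.0) | a.(0 + 0 + 0 | 0) :: ··a··> m1, ··a··> m2
  m1 = (0 | 0 + b.0) | a.(0 + 0 + 0 | 0) :: ··a··> m3, ··b··> m4
  m2 = a.(0 | 0 + b.0) | (0 + 0 + 0 | 0) :: ··a··> m3
  m3 = (0 | 0 + b.0) | (0 + 0 + 0 | 0) :: ··b··> m5
  m4 = 0 | a.(0 + 0 + 0 | 0) :: ··a··> m5
  m5 = 0 | (0 + 0 + 0 | 0) :: stopped
LTS(Q): 4 reachable states
  n0 = a.(0 | 0 + 0) | a.(0 + 0 + 0 | 0) :: ··a··> n1, ··a··> n2
  n1 = (0 | 0 + 0) | a.(0 + 0 + 0 | 0) :: ··a··> n3
  n2 = a.(0 | 0 + 0) | (0 + 0 + 0 | 0) :: ··a··> n3
  n3 = (0 | 0 + 0) | (0 + 0 + 0 | 0) :: stopped
Trace ⟨ab⟩ through P, begin at {m0}:
  step 1 (a): {m1, m2}
  step 2 (b): {m4}
  P completes σ.
Trace ⟨ab⟩ through Q, begin at {n0}:
  step 1 (a): {n1, n2}
  step 2 (b): ∅  — Q cannot continue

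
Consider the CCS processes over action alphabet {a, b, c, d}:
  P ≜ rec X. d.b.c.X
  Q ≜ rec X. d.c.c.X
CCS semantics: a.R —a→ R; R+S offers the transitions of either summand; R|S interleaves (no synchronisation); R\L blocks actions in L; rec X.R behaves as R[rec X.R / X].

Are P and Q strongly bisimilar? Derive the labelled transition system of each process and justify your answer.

not bisimilar

P's transition system — 3 states:
  p0 = rec X. d.b.c.X → —d→ p1
  p1 = b.c.(rec X. d.b.c.X) → —b→ p2
  p2 = c.(rec X. d.b.c.X) → —c→ p0
Q's transition system — 3 states:
  q0 = rec X. d.c.c.X → —d→ q1
  q1 = c.c.(rec X. d.c.c.X) → —c→ q2
  q2 = c.(rec X. d.c.c.X) → —c→ q0
Partition-refinement fixed point:
  B0 = {p0}
  B1 = {p1}
  B2 = {p2}
  B3 = {q0}
  B4 = {q1}
  B5 = {q2}
p0 ∈ B0, q0 ∈ B3 → different blocks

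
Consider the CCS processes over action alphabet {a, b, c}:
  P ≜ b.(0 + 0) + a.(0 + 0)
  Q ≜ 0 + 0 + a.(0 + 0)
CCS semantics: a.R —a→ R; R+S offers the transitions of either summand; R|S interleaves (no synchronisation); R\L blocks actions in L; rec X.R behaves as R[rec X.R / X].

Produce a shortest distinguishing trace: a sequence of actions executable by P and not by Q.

b

LTS(P): 2 reachable states
  m0 = b.(0 + 0) + a.(0 + 0) :: =a=> m1, =b=> m1
  m1 = 0 + 0 :: (no moves)
LTS(Q): 2 reachable states
  n0 = 0 + 0 + a.(0 + 0) :: =a=> n1
  n1 = 0 + 0 :: (no moves)
Executing b from P (initial set {m0}):
  step 1 (b): {m1}
  — P admits the full trace.
Executing b from Q (initial set {n0}):
  step 1 (b): ∅  — Q cannot continue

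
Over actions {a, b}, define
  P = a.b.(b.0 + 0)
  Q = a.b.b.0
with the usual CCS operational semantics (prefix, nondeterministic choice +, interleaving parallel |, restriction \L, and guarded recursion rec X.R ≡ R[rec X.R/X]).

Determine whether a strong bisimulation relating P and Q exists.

YES

P's transition system — 4 states:
  u0 = a.b.(b.0 + 0) → —a→ u1
  u1 = b.(b.0 + 0) → —b→ u2
  u2 = b.0 + 0 → —b→ u3
  u3 = 0 → ∅
Q's transition system — 4 states:
  v0 = a.b.b.0 → —a→ v1
  v1 = b.b.0 → —b→ v2
  v2 = b.0 → —b→ v3
  v3 = 0 → ∅
Coarsest stable partition (strong bisimilarity classes):
  B0 = {u0, v0}
  B1 = {u1, v1}
  B2 = {u2, v2}
  B3 = {u3, v3}
u0 ∈ B0, v0 ∈ B0 → same block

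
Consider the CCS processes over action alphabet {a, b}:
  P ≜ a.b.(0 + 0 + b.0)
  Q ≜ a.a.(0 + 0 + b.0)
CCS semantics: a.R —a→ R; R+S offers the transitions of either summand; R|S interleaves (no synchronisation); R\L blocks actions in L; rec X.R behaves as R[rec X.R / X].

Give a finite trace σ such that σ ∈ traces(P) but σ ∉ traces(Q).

P's transition system — 4 states:
  u0 = a.b.(0 + 0 + b.0) ⊢ --a--▸ u1
  u1 = b.(0 + 0 + b.0) ⊢ --b--▸ u2
  u2 = 0 + 0 + b.0 ⊢ --b--▸ u3
  u3 = 0 ⊢ ·
Q's transition system — 4 states:
  v0 = a.a.(0 + 0 + b.0) ⊢ --a--▸ v1
  v1 = a.(0 + 0 + b.0) ⊢ --a--▸ v2
  v2 = 0 + 0 + b.0 ⊢ --b--▸ v3
  v3 = 0 ⊢ ·
Trace ⟨ab⟩ through P, begin at {u0}:
  step 1 (a): {u1}
  step 2 (b): {u2}
  P completes σ.
Trace ⟨ab⟩ through Q, begin at {v0}:
  step 1 (a): {v1}
  step 2 (b): ∅ (Q stuck)

ab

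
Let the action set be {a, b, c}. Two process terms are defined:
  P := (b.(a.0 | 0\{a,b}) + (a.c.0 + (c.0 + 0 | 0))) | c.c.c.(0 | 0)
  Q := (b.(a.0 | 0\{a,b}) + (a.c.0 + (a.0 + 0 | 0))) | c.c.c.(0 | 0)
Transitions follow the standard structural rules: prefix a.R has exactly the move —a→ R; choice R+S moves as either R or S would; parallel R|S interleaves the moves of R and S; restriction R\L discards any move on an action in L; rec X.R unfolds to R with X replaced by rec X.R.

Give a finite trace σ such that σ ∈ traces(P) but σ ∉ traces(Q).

LTS(P): 20 reachable states
  s0 = (b.(a.0 | 0\{a,b}) + (a.c.0 + (c.0 + 0 | 0))) | c.c.c.(0 | 0) → -a-> s1, -b-> s2, -c-> s3, -c-> s4
  s1 = c.0 | c.c.c.(0 | 0) → -c-> s4, -c-> s5
  s2 = a.0 | 0\{a,b} | c.c.c.(0 | 0) → -a-> s6, -c-> s7
  s3 = (b.(a.0 | 0\{a,b}) + (a.c.0 + (c.0 + 0 | 0))) | c.c.(0 | 0) → -a-> s5, -b-> s7, -c-> s8, -c-> s9
  s4 = 0 | c.c.c.(0 | 0) → -c-> s9
  s5 = c.0 | c.c.(0 | 0) → -c-> s10, -c-> s9
  s6 = 0 | 0\{a,b} | c.c.c.(0 | 0) → -c-> s11
  s7 = a.0 | 0\{a,b} | c.c.(0 | 0) → -a-> s11, -c-> s12
  s8 = (b.(a.0 | 0\{a,b}) + (a.c.0 + (c.0 + 0 | 0))) | c.(0 | 0) → -a-> s10, -b-> s12, -c-> s13, -c-> s14
  s9 = 0 | c.c.(0 | 0) → -c-> s14
  s10 = c.0 | c.(0 | 0) → -c-> s14, -c-> s15
  s11 = 0 | 0\{a,b} | c.c.(0 | 0) → -c-> s16
  s12 = a.0 | 0\{a,b} | c.(0 | 0) → -a-> s16, -c-> s17
  s13 = (b.(a.0 | 0\{a,b}) + (a.c.0 + (c.0 + 0 | 0))) | (0 | 0) → -a-> s15, -b-> s17, -c-> s18
  s14 = 0 | c.(0 | 0) → -c-> s18
  s15 = c.0 | (0 | 0) → -c-> s18
  s16 = 0 | 0\{a,b} | c.(0 | 0) → -c-> s19
  s17 = a.0 | 0\{a,b} | (0 | 0) → -a-> s19
  s18 = 0 | (0 | 0) → stopped
  s19 = 0 | 0\{a,b} | (0 | 0) → stopped
LTS(Q): 20 reachable states
  t0 = (b.(a.0 | 0\{a,b}) + (a.c.0 + (a.0 + 0 | 0))) | c.c.c.(0 | 0) → -a-> t1, -a-> t2, -b-> t3, -c-> t4
  t1 = 0 | c.c.c.(0 | 0) → -c-> t5
  t2 = c.0 | c.c.c.(0 | 0) → -c-> t1, -c-> t6
  t3 = a.0 | 0\{a,b} | c.c.c.(0 | 0) → -a-> t7, -c-> t8
  t4 = (b.(a.0 | 0\{a,b}) + (a.c.0 + (a.0 + 0 | 0))) | c.c.(0 | 0) → -a-> t5, -a-> t6, -b-> t8, -c-> t9
  t5 = 0 | c.c.(0 | 0) → -c-> t10
  t6 = c.0 | c.c.(0 | 0) → -c-> t11, -c-> t5
  t7 = 0 | 0\{a,b} | c.c.c.(0 | 0) → -c-> t12
  t8 = a.0 | 0\{a,b} | c.c.(0 | 0) → -a-> t12, -c-> t13
  t9 = (b.(a.0 | 0\{a,b}) + (a.c.0 + (a.0 + 0 | 0))) | c.(0 | 0) → -a-> t10, -a-> t11, -b-> t13, -c-> t14
  t10 = 0 | c.(0 | 0) → -c-> t15
  t11 = c.0 | c.(0 | 0) → -c-> t10, -c-> t16
  t12 = 0 | 0\{a,b} | c.c.(0 | 0) → -c-> t17
  t13 = a.0 | 0\{a,b} | c.(0 | 0) → -a-> t17, -c-> t18
  t14 = (b.(a.0 | 0\{a,b}) + (a.c.0 + (a.0 + 0 | 0))) | (0 | 0) → -a-> t15, -a-> t16, -b-> t18
  t15 = 0 | (0 | 0) → stopped
  t16 = c.0 | (0 | 0) → -c-> t15
  t17 = 0 | 0\{a,b} | c.(0 | 0) → -c-> t19
  t18 = a.0 | 0\{a,b} | (0 | 0) → -a-> t19
  t19 = 0 | 0\{a,b} | (0 | 0) → stopped
Executing cccc from P (initial set {s0}):
  after c @ step 1: {s3, s4}
  after c @ step 2: {s8, s9}
  after c @ step 3: {s13, s14}
  after c @ step 4: {s18}
  — P admits the full trace.
Executing cccc from Q (initial set {t0}):
  after c @ step 1: {t4}
  after c @ step 2: {t9}
  after c @ step 3: {t14}
  after c @ step 4: ∅  — Q cannot continue

cccc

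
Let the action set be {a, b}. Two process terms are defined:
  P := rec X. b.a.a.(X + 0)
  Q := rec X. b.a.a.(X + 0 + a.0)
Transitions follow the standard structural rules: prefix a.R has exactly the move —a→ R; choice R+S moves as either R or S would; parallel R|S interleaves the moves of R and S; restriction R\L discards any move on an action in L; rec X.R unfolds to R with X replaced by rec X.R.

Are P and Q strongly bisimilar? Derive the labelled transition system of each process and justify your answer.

LTS(P): 4 reachable states
  m0 = rec X. b.a.a.(X + 0) has moves —b→ m1
  m1 = a.a.((rec X. b.a.a.(X + 0)) + 0) has moves —a→ m2
  m2 = a.((rec X. b.a.a.(X + 0)) + 0) has moves —a→ m3
  m3 = (rec X. b.a.a.(X + 0)) + 0 has moves —b→ m1
LTS(Q): 5 reachable states
  n0 = rec X. b.a.a.(X + 0 + a.0) has moves —b→ n1
  n1 = a.a.((rec X. b.a.a.(X + 0 + a.0)) + 0 + a.0) has moves —a→ n2
  n2 = a.((rec X. b.a.a.(X + 0 + a.0)) + 0 + a.0) has moves —a→ n3
  n3 = (rec X. b.a.a.(X + 0 + a.0)) + 0 + a.0 has moves —a→ n4, —b→ n1
  n4 = 0 has moves stopped
Bisimilarity quotient blocks:
  B0 = {m0, m3}
  B1 = {m1}
  B2 = {m2}
  B3 = {n0}
  B4 = {n1}
  B5 = {n2}
  B6 = {n3}
  B7 = {n4}
m0 ∈ B0, n0 ∈ B3 → different blocks

P ≁ Q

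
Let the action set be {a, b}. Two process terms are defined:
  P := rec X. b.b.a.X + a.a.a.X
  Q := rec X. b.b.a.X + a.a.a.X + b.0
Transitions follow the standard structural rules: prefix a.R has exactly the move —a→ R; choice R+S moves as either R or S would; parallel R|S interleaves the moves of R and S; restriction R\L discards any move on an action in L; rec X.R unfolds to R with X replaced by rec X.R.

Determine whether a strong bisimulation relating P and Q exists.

NO

Reachable graph of P (4 states):
  u0 = rec X. b.b.a.X + a.a.a.X | —a→ u1, —b→ u2
  u1 = a.a.(rec X. b.b.a.X + a.a.a.X) | —a→ u3
  u2 = b.a.(rec X. b.b.a.X + a.a.a.X) | —b→ u3
  u3 = a.(rec X. b.b.a.X + a.a.a.X) | —a→ u0
Reachable graph of Q (5 states):
  v0 = rec X. b.b.a.X + a.a.a.X + b.0 | —a→ v1, —b→ v2, —b→ v3
  v1 = a.a.(rec X. b.b.a.X + a.a.a.X + b.0) | —a→ v4
  v2 = 0 | stopped
  v3 = b.a.(rec X. b.b.a.X + a.a.a.X + b.0) | —b→ v4
  v4 = a.(rec X. b.b.a.X + a.a.a.X + b.0) | —a→ v0
Coarsest stable partition (strong bisimilarity classes):
  B0 = {u0}
  B1 = {u1}
  B2 = {u3}
  B3 = {u2}
  B4 = {v0}
  B5 = {v3}
  B6 = {v4}
  B7 = {v2}
  B8 = {v1}
u0 ∈ B0, v0 ∈ B4 → different blocks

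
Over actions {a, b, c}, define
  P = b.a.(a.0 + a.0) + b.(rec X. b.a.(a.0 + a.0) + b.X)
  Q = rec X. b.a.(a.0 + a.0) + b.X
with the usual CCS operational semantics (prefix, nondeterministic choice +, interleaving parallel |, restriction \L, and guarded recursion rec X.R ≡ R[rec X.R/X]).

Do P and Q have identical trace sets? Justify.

trace-equivalent

LTS(P): 5 reachable states
  u0 = b.a.(a.0 + a.0) + b.(rec X. b.a.(a.0 + a.0) + b.X) → --b--▸ u1, --b--▸ u2
  u1 = a.(a.0 + a.0) → --a--▸ u3
  u2 = rec X. b.a.(a.0 + a.0) + b.X → --b--▸ u1, --b--▸ u2
  u3 = a.0 + a.0 → --a--▸ u4
  u4 = 0 → stopped
LTS(Q): 4 reachable states
  v0 = rec X. b.a.(a.0 + a.0) + b.X → --b--▸ v0, --b--▸ v1
  v1 = a.(a.0 + a.0) → --a--▸ v2
  v2 = a.0 + a.0 → --a--▸ v3
  v3 = 0 → stopped
Partition-refinement fixed point:
  B0 = {u0, u2, v0}
  B1 = {u1, v1}
  B2 = {u3, v2}
  B3 = {u4, v3}
u0 ∈ B0, v0 ∈ B0 → same block
Bisimilar ⇒ trace-equivalent.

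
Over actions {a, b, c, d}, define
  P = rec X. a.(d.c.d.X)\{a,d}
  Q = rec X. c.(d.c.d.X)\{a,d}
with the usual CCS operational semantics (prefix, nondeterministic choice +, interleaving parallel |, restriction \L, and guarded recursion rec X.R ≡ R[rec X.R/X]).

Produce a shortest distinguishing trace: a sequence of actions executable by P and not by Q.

a

P's transition system — 2 states:
  m0 = rec X. a.(d.c.d.X)\{a,d} → ··a··> m1
  m1 = (d.c.d.(rec X. a.(d.c.d.X)\{a,d}))\{a,d} → (no moves)
Q's transition system — 2 states:
  n0 = rec X. c.(d.c.d.X)\{a,d} → ··c··> n1
  n1 = (d.c.d.(rec X. c.(d.c.d.X)\{a,d}))\{a,d} → (no moves)
Run σ = ⟨a⟩ on P: start {m0}
  step 1 (a): {m1}
  — P admits the full trace.
Run σ = ⟨a⟩ on Q: start {n0}
  step 1 (a): ∅ (Q stuck)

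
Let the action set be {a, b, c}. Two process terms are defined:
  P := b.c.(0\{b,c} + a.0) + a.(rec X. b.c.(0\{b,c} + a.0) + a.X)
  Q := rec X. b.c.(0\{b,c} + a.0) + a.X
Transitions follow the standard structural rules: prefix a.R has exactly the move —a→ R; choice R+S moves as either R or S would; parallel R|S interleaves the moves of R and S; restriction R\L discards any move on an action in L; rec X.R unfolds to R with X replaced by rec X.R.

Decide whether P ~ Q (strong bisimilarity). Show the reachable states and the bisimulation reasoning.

Reachable graph of P (5 states):
  s0 = b.c.(0\{b,c} + a.0) + a.(rec X. b.c.(0\{b,c} + a.0) + a.X) ⊢ ··a··> s1, ··b··> s2
  s1 = rec X. b.c.(0\{b,c} + a.0) + a.X ⊢ ··a··> s1, ··b··> s2
  s2 = c.(0\{b,c} + a.0) ⊢ ··c··> s3
  s3 = 0\{b,c} + a.0 ⊢ ··a··> s4
  s4 = 0 ⊢ ∅
Reachable graph of Q (4 states):
  t0 = rec X. b.c.(0\{b,c} + a.0) + a.X ⊢ ··a··> t0, ··b··> t1
  t1 = c.(0\{b,c} + a.0) ⊢ ··c··> t2
  t2 = 0\{b,c} + a.0 ⊢ ··a··> t3
  t3 = 0 ⊢ ∅
Coarsest stable partition (strong bisimilarity classes):
  B0 = {s0, s1, t0}
  B1 = {s2, t1}
  B2 = {s3, t2}
  B3 = {s4, t3}
s0 ∈ B0, t0 ∈ B0 → same block

bisimilar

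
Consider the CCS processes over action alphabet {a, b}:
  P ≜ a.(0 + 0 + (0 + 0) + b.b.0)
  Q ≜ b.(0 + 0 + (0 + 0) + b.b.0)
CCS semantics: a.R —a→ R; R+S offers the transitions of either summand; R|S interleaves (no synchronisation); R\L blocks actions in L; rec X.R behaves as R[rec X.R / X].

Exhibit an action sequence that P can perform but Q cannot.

a

Reachable graph of P (4 states):
  s0 = a.(0 + 0 + (0 + 0) + b.b.0) has moves --a--▸ s1
  s1 = 0 + 0 + (0 + 0) + b.b.0 has moves --b--▸ s2
  s2 = b.0 has moves --b--▸ s3
  s3 = 0 has moves deadlocked
Reachable graph of Q (4 states):
  t0 = b.(0 + 0 + (0 + 0) + b.b.0) has moves --b--▸ t1
  t1 = 0 + 0 + (0 + 0) + b.b.0 has moves --b--▸ t2
  t2 = b.0 has moves --b--▸ t3
  t3 = 0 has moves deadlocked
Trace ⟨a⟩ through P, begin at {s0}:
  step 1 (a): {s1}
  — P admits the full trace.
Trace ⟨a⟩ through Q, begin at {t0}:
  step 1 (a): no successor for Q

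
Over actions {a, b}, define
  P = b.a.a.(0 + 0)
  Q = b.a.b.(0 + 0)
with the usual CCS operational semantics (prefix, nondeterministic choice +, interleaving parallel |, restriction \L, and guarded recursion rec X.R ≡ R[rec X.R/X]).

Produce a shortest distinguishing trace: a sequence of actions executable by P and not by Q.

LTS(P): 4 reachable states
  p0 = b.a.a.(0 + 0) ⊢ ··b··> p1
  p1 = a.a.(0 + 0) ⊢ ··a··> p2
  p2 = a.(0 + 0) ⊢ ··a··> p3
  p3 = 0 + 0 ⊢ deadlocked
LTS(Q): 4 reachable states
  q0 = b.a.b.(0 + 0) ⊢ ··b··> q1
  q1 = a.b.(0 + 0) ⊢ ··a··> q2
  q2 = b.(0 + 0) ⊢ ··b··> q3
  q3 = 0 + 0 ⊢ deadlocked
Run σ = ⟨baa⟩ on P: start {p0}
  step 1 (b): {p1}
  step 2 (a): {p2}
  step 3 (a): {p3}
  — P admits the full trace.
Run σ = ⟨baa⟩ on Q: start {q0}
  step 1 (b): {q1}
  step 2 (a): {q2}
  step 3 (a): ∅ (Q stuck)

baa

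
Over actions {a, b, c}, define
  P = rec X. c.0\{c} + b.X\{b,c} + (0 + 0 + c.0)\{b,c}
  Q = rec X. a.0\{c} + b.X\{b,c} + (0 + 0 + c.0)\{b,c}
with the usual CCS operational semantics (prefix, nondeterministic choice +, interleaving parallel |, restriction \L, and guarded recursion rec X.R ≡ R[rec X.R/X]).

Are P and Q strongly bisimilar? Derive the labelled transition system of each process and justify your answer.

P ≁ Q

LTS(P): 3 reachable states
  m0 = rec X. c.0\{c} + b.X\{b,c} + (0 + 0 + c.0)\{b,c} | —b→ m1, —c→ m2
  m1 = (rec X. c.0\{c} + b.X\{b,c} + (0 + 0 + c.0)\{b,c})\{b,c} | ∅
  m2 = 0\{c} | ∅
LTS(Q): 4 reachable states
  n0 = rec X. a.0\{c} + b.X\{b,c} + (0 + 0 + c.0)\{b,c} | —a→ n1, —b→ n2
  n1 = 0\{c} | ∅
  n2 = (rec X. a.0\{c} + b.X\{b,c} + (0 + 0 + c.0)\{b,c})\{b,c} | —a→ n3
  n3 = 0\{c}\{b,c} | ∅
Coarsest stable partition (strong bisimilarity classes):
  B0 = {m0}
  B1 = {m1, m2, n1, n3}
  B2 = {n0}
  B3 = {n2}
m0 ∈ B0, n0 ∈ B2 → different blocks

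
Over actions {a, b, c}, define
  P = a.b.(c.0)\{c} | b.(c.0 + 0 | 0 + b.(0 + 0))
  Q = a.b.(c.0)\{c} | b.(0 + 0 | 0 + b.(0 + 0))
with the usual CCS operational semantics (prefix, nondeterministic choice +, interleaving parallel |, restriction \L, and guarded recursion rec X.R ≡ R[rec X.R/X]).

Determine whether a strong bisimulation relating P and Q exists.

NO

LTS(P): 12 reachable states
  m0 = a.b.(c.0)\{c} | b.(c.0 + 0 | 0 + b.(0 + 0)) → —a→ m1, —b→ m2
  m1 = b.(c.0)\{c} | b.(c.0 + 0 | 0 + b.(0 + 0)) → —b→ m3, —b→ m4
  m2 = a.b.(c.0)\{c} | (c.0 + 0 | 0 + b.(0 + 0)) → —a→ m4, —b→ m5, —c→ m6
  m3 = (c.0)\{c} | b.(c.0 + 0 | 0 + b.(0 + 0)) → —b→ m7
  m4 = b.(c.0)\{c} | (c.0 + 0 | 0 + b.(0 + 0)) → —b→ m7, —b→ m8, —c→ m9
  m5 = a.b.(c.0)\{c} | (0 + 0) → —a→ m8
  m6 = a.b.(c.0)\{c} | 0 → —a→ m9
  m7 = (c.0)\{c} | (c.0 + 0 | 0 + b.(0 + 0)) → —b→ m10, —c→ m11
  m8 = b.(c.0)\{c} | (0 + 0) → —b→ m10
  m9 = b.(c.0)\{c} | 0 → —b→ m11
  m10 = (c.0)\{c} | (0 + 0) → ∅
  m11 = (c.0)\{c} | 0 → ∅
LTS(Q): 9 reachable states
  n0 = a.b.(c.0)\{c} | b.(0 + 0 | 0 + b.(0 + 0)) → —a→ n1, —b→ n2
  n1 = b.(c.0)\{c} | b.(0 + 0 | 0 + b.(0 + 0)) → —b→ n3, —b→ n4
  n2 = a.b.(c.0)\{c} | (0 + 0 | 0 + b.(0 + 0)) → —a→ n4, —b→ n5
  n3 = (c.0)\{c} | b.(0 + 0 | 0 + b.(0 + 0)) → —b→ n6
  n4 = b.(c.0)\{c} | (0 + 0 | 0 + b.(0 + 0)) → —b→ n6, —b→ n7
  n5 = a.b.(c.0)\{c} | (0 + 0) → —a→ n7
  n6 = (c.0)\{c} | (0 + 0 | 0 + b.(0 + 0)) → —b→ n8
  n7 = b.(c.0)\{c} | (0 + 0) → —b→ n8
  n8 = (c.0)\{c} | (0 + 0) → ∅
Coarsest stable partition (strong bisimilarity classes):
  B0 = {m0}
  B1 = {m2}
  B2 = {m5, m6, n5}
  B3 = {m8, m9, n6, n7}
  B4 = {m10, m11, n8}
  B5 = {m4}
  B6 = {m7}
  B7 = {m1}
  B8 = {m3}
  B9 = {n0}
  B10 = {n1}
  B11 = {n3, n4}
  B12 = {n2}
m0 ∈ B0, n0 ∈ B9 → different blocks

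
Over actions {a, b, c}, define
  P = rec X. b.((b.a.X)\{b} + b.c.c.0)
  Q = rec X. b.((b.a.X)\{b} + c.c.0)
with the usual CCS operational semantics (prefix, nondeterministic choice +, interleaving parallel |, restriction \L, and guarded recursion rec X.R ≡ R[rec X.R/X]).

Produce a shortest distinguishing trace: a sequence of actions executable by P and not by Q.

Reachable graph of P (5 states):
  s0 = rec X. b.((b.a.X)\{b} + b.c.c.0) ⊢ —b→ s1
  s1 = (b.a.(rec X. b.((b.a.X)\{b} + b.c.c.0)))\{b} + b.c.c.0 ⊢ —b→ s2
  s2 = c.c.0 ⊢ —c→ s3
  s3 = c.0 ⊢ —c→ s4
  s4 = 0 ⊢ (no moves)
Reachable graph of Q (4 states):
  t0 = rec X. b.((b.a.X)\{b} + c.c.0) ⊢ —b→ t1
  t1 = (b.a.(rec X. b.((b.a.X)\{b} + c.c.0)))\{b} + c.c.0 ⊢ —c→ t2
  t2 = c.0 ⊢ —c→ t3
  t3 = 0 ⊢ (no moves)
Run σ = ⟨bb⟩ on P: start {s0}
  step 1 (b): {s1}
  step 2 (b): {s2}
  P completes σ.
Run σ = ⟨bb⟩ on Q: start {t0}
  step 1 (b): {t1}
  step 2 (b): ∅  — Q cannot continue

bb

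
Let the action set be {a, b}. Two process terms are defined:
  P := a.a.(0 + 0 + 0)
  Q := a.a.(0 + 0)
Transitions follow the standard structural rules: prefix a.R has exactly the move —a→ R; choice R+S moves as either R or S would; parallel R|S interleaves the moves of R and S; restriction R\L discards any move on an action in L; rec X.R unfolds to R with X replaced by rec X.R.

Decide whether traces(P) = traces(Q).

P's transition system — 3 states:
  s0 = a.a.(0 + 0 + 0) ⊢ --a--▸ s1
  s1 = a.(0 + 0 + 0) ⊢ --a--▸ s2
  s2 = 0 + 0 + 0 ⊢ ·
Q's transition system — 3 states:
  t0 = a.a.(0 + 0) ⊢ --a--▸ t1
  t1 = a.(0 + 0) ⊢ --a--▸ t2
  t2 = 0 + 0 ⊢ ·
Coarsest stable partition (strong bisimilarity classes):
  B0 = {s0, t0}
  B1 = {s1, t1}
  B2 = {s2, t2}
s0 ∈ B0, t0 ∈ B0 → same block
Bisimilar ⇒ trace-equivalent.

YES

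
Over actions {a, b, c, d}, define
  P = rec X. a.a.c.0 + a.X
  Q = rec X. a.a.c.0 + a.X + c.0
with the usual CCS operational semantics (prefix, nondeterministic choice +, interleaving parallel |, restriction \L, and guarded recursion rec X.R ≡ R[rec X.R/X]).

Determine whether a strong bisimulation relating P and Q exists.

NO

Reachable graph of P (4 states):
  u0 = rec X. a.a.c.0 + a.X :: -a-> u0, -a-> u1
  u1 = a.c.0 :: -a-> u2
  u2 = c.0 :: -c-> u3
  u3 = 0 :: stopped
Reachable graph of Q (4 states):
  v0 = rec X. a.a.c.0 + a.X + c.0 :: -a-> v0, -a-> v1, -c-> v2
  v1 = a.c.0 :: -a-> v3
  v2 = 0 :: stopped
  v3 = c.0 :: -c-> v2
Partition-refinement fixed point:
  B0 = {u0}
  B1 = {u1, v1}
  B2 = {u2, v3}
  B3 = {u3, v2}
  B4 = {v0}
u0 ∈ B0, v0 ∈ B4 → different blocks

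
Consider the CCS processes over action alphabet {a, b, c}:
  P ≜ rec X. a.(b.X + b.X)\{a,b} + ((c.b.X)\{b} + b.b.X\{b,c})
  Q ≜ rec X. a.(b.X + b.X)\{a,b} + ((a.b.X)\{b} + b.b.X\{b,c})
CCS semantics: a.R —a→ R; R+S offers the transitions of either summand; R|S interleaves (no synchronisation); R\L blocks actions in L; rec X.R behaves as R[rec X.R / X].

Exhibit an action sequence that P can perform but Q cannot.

Reachable graph of P (6 states):
  m0 = rec X. a.(b.X + b.X)\{a,b} + ((c.b.X)\{b} + b.b.X\{b,c}) | —a→ m1, —b→ m2, —c→ m3
  m1 = (b.(rec X. a.(b.X + b.X)\{a,b} + ((c.b.X)\{b} + b.b.X\{b,c})) + b.(rec X. a.(b.X + b.X)\{a,b} + ((c.b.X)\{b} + b.b.X\{b,c})))\{a,b} | (no moves)
  m2 = b.(rec X. a.(b.X + b.X)\{a,b} + ((c.b.X)\{b} + b.b.X\{b,c}))\{b,c} | —b→ m4
  m3 = (b.(rec X. a.(b.X + b.X)\{a,b} + ((c.b.X)\{b} + b.b.X\{b,c})))\{b} | (no moves)
  m4 = (rec X. a.(b.X + b.X)\{a,b} + ((c.b.X)\{b} + b.b.X\{b,c}))\{b,c} | —a→ m5
  m5 = (b.(rec X. a.(b.X + b.X)\{a,b} + ((c.b.X)\{b} + b.b.X\{b,c})) + b.(rec X. a.(b.X + b.X)\{a,b} + ((c.b.X)\{b} + b.b.X\{b,c})))\{a,b}\{b,c} | (no moves)
Reachable graph of Q (7 states):
  n0 = rec X. a.(b.X + b.X)\{a,b} + ((a.b.X)\{b} + b.b.X\{b,c}) | —a→ n1, —a→ n2, —b→ n3
  n1 = (b.(rec X. a.(b.X + b.X)\{a,b} + ((a.b.X)\{b} + b.b.X\{b,c})) + b.(rec X. a.(b.X + b.X)\{a,b} + ((a.b.X)\{b} + b.b.X\{b,c})))\{a,b} | (no moves)
  n2 = (b.(rec X. a.(b.X + b.X)\{a,b} + ((a.b.X)\{b} + b.b.X\{b,c})))\{b} | (no moves)
  n3 = b.(rec X. a.(b.X + b.X)\{a,b} + ((a.b.X)\{b} + b.b.X\{b,c}))\{b,c} | —b→ n4
  n4 = (rec X. a.(b.X + b.X)\{a,b} + ((a.b.X)\{b} + b.b.X\{b,c}))\{b,c} | —a→ n5, —a→ n6
  n5 = (b.(rec X. a.(b.X + b.X)\{a,b} + ((a.b.X)\{b} + b.b.X\{b,c})) + b.(rec X. a.(b.X + b.X)\{a,b} + ((a.b.X)\{b} + b.b.X\{b,c})))\{a,b}\{b,c} | (no moves)
  n6 = (b.(rec X. a.(b.X + b.X)\{a,b} + ((a.b.X)\{b} + b.b.X\{b,c})))\{b}\{b,c} | (no moves)
Run σ = ⟨c⟩ on P: start {m0}
  step 1 (c): {m3}
  ✓ P
Run σ = ⟨c⟩ on Q: start {n0}
  step 1 (c): ∅  — Q cannot continue

c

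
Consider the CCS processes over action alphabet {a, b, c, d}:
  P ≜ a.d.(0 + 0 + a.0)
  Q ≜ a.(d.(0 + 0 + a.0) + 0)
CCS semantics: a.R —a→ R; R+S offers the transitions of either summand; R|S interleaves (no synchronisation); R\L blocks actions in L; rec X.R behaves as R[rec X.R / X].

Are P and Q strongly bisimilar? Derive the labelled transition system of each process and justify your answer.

P's transition system — 4 states:
  s0 = a.d.(0 + 0 + a.0) ⊢ =a=> s1
  s1 = d.(0 + 0 + a.0) ⊢ =d=> s2
  s2 = 0 + 0 + a.0 ⊢ =a=> s3
  s3 = 0 ⊢ (no moves)
Q's transition system — 4 states:
  t0 = a.(d.(0 + 0 + a.0) + 0) ⊢ =a=> t1
  t1 = d.(0 + 0 + a.0) + 0 ⊢ =d=> t2
  t2 = 0 + 0 + a.0 ⊢ =a=> t3
  t3 = 0 ⊢ (no moves)
Partition-refinement fixed point:
  B0 = {s0, t0}
  B1 = {s1, t1}
  B2 = {s2, t2}
  B3 = {s3, t3}
s0 ∈ B0, t0 ∈ B0 → same block

bisimilar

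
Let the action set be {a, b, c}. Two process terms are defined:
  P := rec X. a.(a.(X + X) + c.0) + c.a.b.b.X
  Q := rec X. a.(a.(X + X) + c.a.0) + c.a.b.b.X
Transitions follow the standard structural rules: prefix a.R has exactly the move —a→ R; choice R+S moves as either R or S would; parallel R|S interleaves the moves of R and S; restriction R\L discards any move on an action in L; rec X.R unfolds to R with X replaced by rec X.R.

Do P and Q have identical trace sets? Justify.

NO — witness ⟨aca⟩

LTS(P): 7 reachable states
  p0 = rec X. a.(a.(X + X) + c.0) + c.a.b.b.X has moves —a→ p1, —c→ p2
  p1 = a.((rec X. a.(a.(X + X) + c.0) + c.a.b.b.X) + (rec X. a.(a.(X + X) + c.0) + c.a.b.b.X)) + c.0 has moves —a→ p3, —c→ p4
  p2 = a.b.b.(rec X. a.(a.(X + X) + c.0) + c.a.b.b.X) has moves —a→ p5
  p3 = (rec X. a.(a.(X + X) + c.0) + c.a.b.b.X) + (rec X. a.(a.(X + X) + c.0) + c.a.b.b.X) has moves —a→ p1, —c→ p2
  p4 = 0 has moves deadlocked
  p5 = b.b.(rec X. a.(a.(X + X) + c.0) + c.a.b.b.X) has moves —b→ p6
  p6 = b.(rec X. a.(a.(X + X) + c.0) + c.a.b.b.X) has moves —b→ p0
LTS(Q): 8 reachable states
  q0 = rec X. a.(a.(X + X) + c.a.0) + c.a.b.b.X has moves —a→ q1, —c→ q2
  q1 = a.((rec X. a.(a.(X + X) + c.a.0) + c.a.b.b.X) + (rec X. a.(a.(X + X) + c.a.0) + c.a.b.b.X)) + c.a.0 has moves —a→ q3, —c→ q4
  q2 = a.b.b.(rec X. a.(a.(X + X) + c.a.0) + c.a.b.b.X) has moves —a→ q5
  q3 = (rec X. a.(a.(X + X) + c.a.0) + c.a.b.b.X) + (rec X. a.(a.(X + X) + c.a.0) + c.a.b.b.X) has moves —a→ q1, —c→ q2
  q4 = a.0 has moves —a→ q6
  q5 = b.b.(rec X. a.(a.(X + X) + c.a.0) + c.a.b.b.X) has moves —b→ q7
  q6 = 0 has moves deadlocked
  q7 = b.(rec X. a.(a.(X + X) + c.a.0) + c.a.b.b.X) has moves —b→ q0
Run σ = ⟨aca⟩ on Q: start {q0}
  [1] a ⇒ {q1}
  [2] c ⇒ {q4}
  [3] a ⇒ {q6}
  ✓ Q
Run σ = ⟨aca⟩ on P: start {p0}
  [1] a ⇒ {p1}
  [2] c ⇒ {p4}
  [3] a ⇒ no successor for P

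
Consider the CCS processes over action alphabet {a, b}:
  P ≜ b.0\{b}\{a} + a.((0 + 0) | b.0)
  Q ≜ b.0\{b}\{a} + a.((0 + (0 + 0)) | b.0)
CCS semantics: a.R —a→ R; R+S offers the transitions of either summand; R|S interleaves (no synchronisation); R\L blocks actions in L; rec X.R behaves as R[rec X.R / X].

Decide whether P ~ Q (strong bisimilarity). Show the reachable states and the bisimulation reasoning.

P's transition system — 4 states:
  p0 = b.0\{b}\{a} + a.((0 + 0) | b.0) ⊢ =a=> p1, =b=> p2
  p1 = (0 + 0) | b.0 ⊢ =b=> p3
  p2 = 0\{b}\{a} ⊢ ·
  p3 = (0 + 0) | 0 ⊢ ·
Q's transition system — 4 states:
  q0 = b.0\{b}\{a} + a.((0 + (0 + 0)) | b.0) ⊢ =a=> q1, =b=> q2
  q1 = (0 + (0 + 0)) | b.0 ⊢ =b=> q3
  q2 = 0\{b}\{a} ⊢ ·
  q3 = (0 + (0 + 0)) | 0 ⊢ ·
Partition-refinement fixed point:
  B0 = {p0, q0}
  B1 = {p1, q1}
  B2 = {p2, p3, q2, q3}
p0 ∈ B0, q0 ∈ B0 → same block

P ~ Q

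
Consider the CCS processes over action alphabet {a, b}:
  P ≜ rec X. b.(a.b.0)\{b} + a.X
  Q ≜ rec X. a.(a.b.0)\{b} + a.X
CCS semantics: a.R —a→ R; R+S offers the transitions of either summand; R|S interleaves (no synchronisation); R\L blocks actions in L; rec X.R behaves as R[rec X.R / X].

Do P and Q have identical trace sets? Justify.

NO — witness ⟨b⟩

Reachable graph of P (3 states):
  p0 = rec X. b.(a.b.0)\{b} + a.X :: ··a··> p0, ··b··> p1
  p1 = (a.b.0)\{b} :: ··a··> p2
  p2 = (b.0)\{b} :: deadlocked
Reachable graph of Q (3 states):
  q0 = rec X. a.(a.b.0)\{b} + a.X :: ··a··> q0, ··a··> q1
  q1 = (a.b.0)\{b} :: ··a··> q2
  q2 = (b.0)\{b} :: deadlocked
Executing b from P (initial set {p0}):
  after b @ step 1: {p1}
  — P admits the full trace.
Executing b from Q (initial set {q0}):
  after b @ step 1: ∅  — Q cannot continue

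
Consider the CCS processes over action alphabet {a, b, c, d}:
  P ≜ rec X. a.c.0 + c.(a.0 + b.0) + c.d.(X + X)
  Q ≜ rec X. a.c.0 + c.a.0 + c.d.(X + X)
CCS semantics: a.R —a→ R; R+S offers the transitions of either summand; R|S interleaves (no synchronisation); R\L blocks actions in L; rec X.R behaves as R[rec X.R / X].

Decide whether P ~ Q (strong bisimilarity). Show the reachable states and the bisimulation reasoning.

NO

Reachable graph of P (6 states):
  u0 = rec X. a.c.0 + c.(a.0 + b.0) + c.d.(X + X) has moves —a→ u1, —c→ u2, —c→ u3
  u1 = c.0 has moves —c→ u4
  u2 = a.0 + b.0 has moves —a→ u4, —b→ u4
  u3 = d.((rec X. a.c.0 + c.(a.0 + b.0) + c.d.(X + X)) + (rec X. a.c.0 + c.(a.0 + b.0) + c.d.(X + X))) has moves —d→ u5
  u4 = 0 has moves ·
  u5 = (rec X. a.c.0 + c.(a.0 + b.0) + c.d.(X + X)) + (rec X. a.c.0 + c.(a.0 + b.0) + c.d.(X + X)) has moves —a→ u1, —c→ u2, —c→ u3
Reachable graph of Q (6 states):
  v0 = rec X. a.c.0 + c.a.0 + c.d.(X + X) has moves —a→ v1, —c→ v2, —c→ v3
  v1 = c.0 has moves —c→ v4
  v2 = a.0 has moves —a→ v4
  v3 = d.((rec X. a.c.0 + c.a.0 + c.d.(X + X)) + (rec X. a.c.0 + c.a.0 + c.d.(X + X))) has moves —d→ v5
  v4 = 0 has moves ·
  v5 = (rec X. a.c.0 + c.a.0 + c.d.(X + X)) + (rec X. a.c.0 + c.a.0 + c.d.(X + X)) has moves —a→ v1, —c→ v2, —c→ v3
Partition-refinement fixed point:
  B0 = {u0, u5}
  B1 = {u2}
  B2 = {u4, v4}
  B3 = {u1, v1}
  B4 = {u3}
  B5 = {v0, v5}
  B6 = {v3}
  B7 = {v2}
u0 ∈ B0, v0 ∈ B5 → different blocks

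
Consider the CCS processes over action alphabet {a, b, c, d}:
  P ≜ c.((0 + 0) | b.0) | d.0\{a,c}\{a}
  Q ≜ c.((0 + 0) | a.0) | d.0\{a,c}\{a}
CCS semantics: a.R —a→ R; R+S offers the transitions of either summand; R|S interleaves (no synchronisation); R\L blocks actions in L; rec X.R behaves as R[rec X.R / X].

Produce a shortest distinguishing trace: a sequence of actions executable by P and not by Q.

Reachable graph of P (6 states):
  p0 = c.((0 + 0) | b.0) | d.0\{a,c}\{a} ⊢ =c=> p1, =d=> p2
  p1 = (0 + 0) | b.0 | d.0\{a,c}\{a} ⊢ =b=> p3, =d=> p4
  p2 = c.((0 + 0) | b.0) | 0\{a,c}\{a} ⊢ =c=> p4
  p3 = (0 + 0) | 0 | d.0\{a,c}\{a} ⊢ =d=> p5
  p4 = (0 + 0) | b.0 | 0\{a,c}\{a} ⊢ =b=> p5
  p5 = (0 + 0) | 0 | 0\{a,c}\{a} ⊢ stopped
Reachable graph of Q (6 states):
  q0 = c.((0 + 0) | a.0) | d.0\{a,c}\{a} ⊢ =c=> q1, =d=> q2
  q1 = (0 + 0) | a.0 | d.0\{a,c}\{a} ⊢ =a=> q3, =d=> q4
  q2 = c.((0 + 0) | a.0) | 0\{a,c}\{a} ⊢ =c=> q4
  q3 = (0 + 0) | 0 | d.0\{a,c}\{a} ⊢ =d=> q5
  q4 = (0 + 0) | a.0 | 0\{a,c}\{a} ⊢ =a=> q5
  q5 = (0 + 0) | 0 | 0\{a,c}\{a} ⊢ stopped
Trace ⟨cb⟩ through P, begin at {p0}:
  after c @ step 1: {p1}
  after b @ step 2: {p3}
  P completes σ.
Trace ⟨cb⟩ through Q, begin at {q0}:
  after c @ step 1: {q1}
  after b @ step 2: no successor for Q

cb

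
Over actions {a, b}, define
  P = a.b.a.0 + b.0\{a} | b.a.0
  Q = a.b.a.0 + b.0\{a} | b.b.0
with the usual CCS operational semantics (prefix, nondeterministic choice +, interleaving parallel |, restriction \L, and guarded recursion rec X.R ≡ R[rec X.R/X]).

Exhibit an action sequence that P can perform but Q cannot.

LTS(P): 9 reachable states
  p0 = a.b.a.0 + b.0\{a} | b.a.0 → --a--▸ p1, --b--▸ p2, --b--▸ p3
  p1 = b.a.0 → --b--▸ p4
  p2 = 0\{a} | b.a.0 → --b--▸ p5
  p3 = b.0\{a} | a.0 → --a--▸ p6, --b--▸ p5
  p4 = a.0 → --a--▸ p7
  p5 = 0\{a} | a.0 → --a--▸ p8
  p6 = b.0\{a} | 0 → --b--▸ p8
  p7 = 0 → ·
  p8 = 0\{a} | 0 → ·
LTS(Q): 9 reachable states
  q0 = a.b.a.0 + b.0\{a} | b.b.0 → --a--▸ q1, --b--▸ q2, --b--▸ q3
  q1 = b.a.0 → --b--▸ q4
  q2 = 0\{a} | b.b.0 → --b--▸ q5
  q3 = b.0\{a} | b.0 → --b--▸ q5, --b--▸ q6
  q4 = a.0 → --a--▸ q7
  q5 = 0\{a} | b.0 → --b--▸ q8
  q6 = b.0\{a} | 0 → --b--▸ q8
  q7 = 0 → ·
  q8 = 0\{a} | 0 → ·
Run σ = ⟨ba⟩ on P: start {p0}
  [1] b ⇒ {p2, p3}
  [2] a ⇒ {p6}
  P completes σ.
Run σ = ⟨ba⟩ on Q: start {q0}
  [1] b ⇒ {q2, q3}
  [2] a ⇒ ∅ (Q stuck)

ba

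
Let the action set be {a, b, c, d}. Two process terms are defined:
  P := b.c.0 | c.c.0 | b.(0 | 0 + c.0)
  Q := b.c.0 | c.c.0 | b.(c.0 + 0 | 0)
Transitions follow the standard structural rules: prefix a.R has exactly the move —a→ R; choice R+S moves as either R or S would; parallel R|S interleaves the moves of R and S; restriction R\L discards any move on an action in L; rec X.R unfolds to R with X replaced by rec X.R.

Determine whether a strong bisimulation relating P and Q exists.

YES

LTS(P): 27 reachable states
  m0 = b.c.0 | c.c.0 | b.(0 | 0 + c.0) ⊢ ··b··> m1, ··b··> m2, ··c··> m3
  m1 = b.c.0 | c.c.0 | (0 | 0 + c.0) ⊢ ··b··> m4, ··c··> m5, ··c··> m6
  m2 = c.0 | c.c.0 | b.(0 | 0 + c.0) ⊢ ··b··> m4, ··c··> m7, ··c··> m8
  m3 = b.c.0 | c.0 | b.(0 | 0 + c.0) ⊢ ··b··> m5, ··b··> m8, ··c··> m9
  m4 = c.0 | c.c.0 | (0 | 0 + c.0) ⊢ ··c··> m10, ··c··> m11, ··c··> m12
  m5 = b.c.0 | c.0 | (0 | 0 + c.0) ⊢ ··b··> m11, ··c··> m13, ··c··> m14
  m6 = b.c.0 | c.c.0 | 0 ⊢ ··b··> m12, ··c··> m14
  m7 = 0 | c.c.0 | b.(0 | 0 + c.0) ⊢ ··b··> m10, ··c··> m15
  m8 = c.0 | c.0 | b.(0 | 0 + c.0) ⊢ ··b··> m11, ··c··> m15, ··c··> m16
  m9 = b.c.0 | 0 | b.(0 | 0 + c.0) ⊢ ··b··> m13, ··b··> m16
  m10 = 0 | c.c.0 | (0 | 0 + c.0) ⊢ ··c··> m17, ··c··> m18
  m11 = c.0 | c.0 | (0 | 0 + c.0) ⊢ ··c··> m17, ··c··> m19, ··c··> m20
  m12 = c.0 | c.c.0 | 0 ⊢ ··c··> m18, ··c··> m20
  m13 = b.c.0 | 0 | (0 | 0 + c.0) ⊢ ··b··> m19, ··c··> m21
  m14 = b.c.0 | c.0 | 0 ⊢ ··b··> m20, ··c··> m21
  m15 = 0 | c.0 | b.(0 | 0 + c.0) ⊢ ··b··> m17, ··c··> m22
  m16 = c.0 | 0 | b.(0 | 0 + c.0) ⊢ ··b··> m19, ··c··> m22
  m17 = 0 | c.0 | (0 | 0 + c.0) ⊢ ··c··> m23, ··c··> m24
  m18 = 0 | c.c.0 | 0 ⊢ ··c··> m24
  m19 = c.0 | 0 | (0 | 0 + c.0) ⊢ ··c··> m23, ··c··> m25
  m20 = c.0 | c.0 | 0 ⊢ ··c··> m24, ··c··> m25
  m21 = b.c.0 | 0 | 0 ⊢ ··b··> m25
  m22 = 0 | 0 | b.(0 | 0 + c.0) ⊢ ··b··> m23
  m23 = 0 | 0 | (0 | 0 + c.0) ⊢ ··c··> m26
  m24 = 0 | c.0 | 0 ⊢ ··c··> m26
  m25 = c.0 | 0 | 0 ⊢ ··c··> m26
  m26 = 0 | 0 | 0 ⊢ deadlocked
LTS(Q): 27 reachable states
  n0 = b.c.0 | c.c.0 | b.(c.0 + 0 | 0) ⊢ ··b··> n1, ··b··> n2, ··c··> n3
  n1 = b.c.0 | c.c.0 | (c.0 + 0 | 0) ⊢ ··b··> n4, ··c··> n5, ··c··> n6
  n2 = c.0 | c.c.0 | b.(c.0 + 0 | 0) ⊢ ··b··> n4, ··c··> n7, ··c··> n8
  n3 = b.c.0 | c.0 | b.(c.0 + 0 | 0) ⊢ ··b··> n5, ··b··> n8, ··c··> n9
  n4 = c.0 | c.c.0 | (c.0 + 0 | 0) ⊢ ··c··> n10, ··c··> n11, ··c··> n12
  n5 = b.c.0 | c.0 | (c.0 + 0 | 0) ⊢ ··b··> n11, ··c··> n13, ··c··> n14
  n6 = b.c.0 | c.c.0 | 0 ⊢ ··b··> n12, ··c··> n14
  n7 = 0 | c.c.0 | b.(c.0 + 0 | 0) ⊢ ··b··> n10, ··c··> n15
  n8 = c.0 | c.0 | b.(c.0 + 0 | 0) ⊢ ··b··> n11, ··c··> n15, ··c··> n16
  n9 = b.c.0 | 0 | b.(c.0 + 0 | 0) ⊢ ··b··> n13, ··b··> n16
  n10 = 0 | c.c.0 | (c.0 + 0 | 0) ⊢ ··c··> n17, ··c··> n18
  n11 = c.0 | c.0 | (c.0 + 0 | 0) ⊢ ··c··> n17, ··c··> n19, ··c··> n20
  n12 = c.0 | c.c.0 | 0 ⊢ ··c··> n18, ··c··> n20
  n13 = b.c.0 | 0 | (c.0 + 0 | 0) ⊢ ··b··> n19, ··c··> n21
  n14 = b.c.0 | c.0 | 0 ⊢ ··b··> n20, ··c··> n21
  n15 = 0 | c.0 | b.(c.0 + 0 | 0) ⊢ ··b··> n17, ··c··> n22
  n16 = c.0 | 0 | b.(c.0 + 0 | 0) ⊢ ··b··> n19, ··c··> n22
  n17 = 0 | c.0 | (c.0 + 0 | 0) ⊢ ··c··> n23, ··c··> n24
  n18 = 0 | c.c.0 | 0 ⊢ ··c··> n24
  n19 = c.0 | 0 | (c.0 + 0 | 0) ⊢ ··c··> n23, ··c··> n25
  n20 = c.0 | c.0 | 0 ⊢ ··c··> n24, ··c··> n25
  n21 = b.c.0 | 0 | 0 ⊢ ··b··> n25
  n22 = 0 | 0 | b.(c.0 + 0 | 0) ⊢ ··b··> n23
  n23 = 0 | 0 | (c.0 + 0 | 0) ⊢ ··c··> n26
  n24 = 0 | c.0 | 0 ⊢ ··c··> n26
  n25 = c.0 | 0 | 0 ⊢ ··c··> n26
  n26 = 0 | 0 | 0 ⊢ deadlocked
Bisimilarity quotient blocks:
  B0 = {m0, n0}
  B1 = {m1, m2, n1, n2}
  B2 = {m5, m6, m7, m8, n5, n6, n7, n8}
  B3 = {m10, m11, m12, n10, n11, n12}
  B4 = {m17, m18, m19, m20, n17, n18, n19, n20}
  B5 = {m23, m24, m25, n23, n24, n25}
  B6 = {m26, n26}
  B7 = {m13, m14, m15, m16, n13, n14, n15, n16}
  B8 = {m21, m22, n21, n22}
  B9 = {m4, n4}
  B10 = {m3, n3}
  B11 = {m9, n9}
m0 ∈ B0, n0 ∈ B0 → same block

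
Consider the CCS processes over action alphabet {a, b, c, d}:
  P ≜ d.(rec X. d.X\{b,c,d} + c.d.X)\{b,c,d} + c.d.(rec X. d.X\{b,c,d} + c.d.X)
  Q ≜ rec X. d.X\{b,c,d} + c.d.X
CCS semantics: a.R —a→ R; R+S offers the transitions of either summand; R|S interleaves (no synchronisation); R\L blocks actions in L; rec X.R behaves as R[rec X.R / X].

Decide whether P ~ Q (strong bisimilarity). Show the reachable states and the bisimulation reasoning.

P ~ Q

Reachable graph of P (4 states):
  p0 = d.(rec X. d.X\{b,c,d} + c.d.X)\{b,c,d} + c.d.(rec X. d.X\{b,c,d} + c.d.X) ⊢ --c--▸ p1, --d--▸ p2
  p1 = d.(rec X. d.X\{b,c,d} + c.d.X) ⊢ --d--▸ p3
  p2 = (rec X. d.X\{b,c,d} + c.d.X)\{b,c,d} ⊢ stopped
  p3 = rec X. d.X\{b,c,d} + c.d.X ⊢ --c--▸ p1, --d--▸ p2
Reachable graph of Q (3 states):
  q0 = rec X. d.X\{b,c,d} + c.d.X ⊢ --c--▸ q1, --d--▸ q2
  q1 = d.(rec X. d.X\{b,c,d} + c.d.X) ⊢ --d--▸ q0
  q2 = (rec X. d.X\{b,c,d} + c.d.X)\{b,c,d} ⊢ stopped
Coarsest stable partition (strong bisimilarity classes):
  B0 = {p0, p3, q0}
  B1 = {p2, q2}
  B2 = {p1, q1}
p0 ∈ B0, q0 ∈ B0 → same block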